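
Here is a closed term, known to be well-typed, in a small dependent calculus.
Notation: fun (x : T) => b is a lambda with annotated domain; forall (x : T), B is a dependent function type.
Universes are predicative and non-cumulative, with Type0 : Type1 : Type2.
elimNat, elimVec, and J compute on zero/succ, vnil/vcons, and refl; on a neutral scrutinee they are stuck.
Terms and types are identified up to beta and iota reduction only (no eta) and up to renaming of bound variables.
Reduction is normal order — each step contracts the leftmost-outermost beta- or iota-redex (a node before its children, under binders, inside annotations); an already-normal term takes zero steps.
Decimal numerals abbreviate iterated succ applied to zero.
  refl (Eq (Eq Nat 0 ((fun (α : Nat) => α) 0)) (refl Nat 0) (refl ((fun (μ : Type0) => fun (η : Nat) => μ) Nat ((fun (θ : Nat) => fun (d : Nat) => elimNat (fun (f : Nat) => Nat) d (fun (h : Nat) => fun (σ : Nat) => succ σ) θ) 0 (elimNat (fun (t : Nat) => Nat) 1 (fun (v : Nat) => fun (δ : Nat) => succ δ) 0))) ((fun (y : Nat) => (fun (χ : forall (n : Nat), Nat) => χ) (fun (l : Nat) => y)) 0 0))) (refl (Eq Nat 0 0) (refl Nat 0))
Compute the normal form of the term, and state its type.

resulting normal form:
  refl (Eq (Eq Nat 0 0) (refl Nat 0) (refl Nat 0)) (refl (Eq Nat 0 0) (refl Nat 0))
the term's type:
  Eq (Eq (Eq Nat 0 0) (refl Nat 0) (refl Nat 0)) (refl (Eq Nat 0 0) (refl Nat 0)) (refl (Eq Nat 0 0) (refl Nat 0))


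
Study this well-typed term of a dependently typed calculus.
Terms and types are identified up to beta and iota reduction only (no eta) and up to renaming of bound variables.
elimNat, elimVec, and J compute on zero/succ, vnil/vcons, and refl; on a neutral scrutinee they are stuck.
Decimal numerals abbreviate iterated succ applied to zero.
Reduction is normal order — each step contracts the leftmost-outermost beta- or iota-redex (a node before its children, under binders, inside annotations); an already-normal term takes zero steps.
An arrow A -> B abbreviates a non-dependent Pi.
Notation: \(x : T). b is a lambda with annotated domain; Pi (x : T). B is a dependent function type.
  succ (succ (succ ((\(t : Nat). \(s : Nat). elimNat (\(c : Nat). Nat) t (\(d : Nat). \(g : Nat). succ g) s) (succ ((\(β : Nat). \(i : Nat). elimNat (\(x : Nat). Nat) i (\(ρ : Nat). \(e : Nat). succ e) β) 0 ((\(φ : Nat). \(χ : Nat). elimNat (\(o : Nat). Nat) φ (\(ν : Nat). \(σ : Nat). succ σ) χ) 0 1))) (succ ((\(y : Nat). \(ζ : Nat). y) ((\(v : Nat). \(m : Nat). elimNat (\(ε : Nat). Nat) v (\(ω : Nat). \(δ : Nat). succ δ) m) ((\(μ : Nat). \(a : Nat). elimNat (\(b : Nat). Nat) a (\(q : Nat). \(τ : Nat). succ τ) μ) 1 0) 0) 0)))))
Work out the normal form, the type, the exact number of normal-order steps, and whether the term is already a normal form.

reduced normal form:
  7
type:
  Nat
normal-order step count: 29
started in normal form: no
first redex: a beta-redex


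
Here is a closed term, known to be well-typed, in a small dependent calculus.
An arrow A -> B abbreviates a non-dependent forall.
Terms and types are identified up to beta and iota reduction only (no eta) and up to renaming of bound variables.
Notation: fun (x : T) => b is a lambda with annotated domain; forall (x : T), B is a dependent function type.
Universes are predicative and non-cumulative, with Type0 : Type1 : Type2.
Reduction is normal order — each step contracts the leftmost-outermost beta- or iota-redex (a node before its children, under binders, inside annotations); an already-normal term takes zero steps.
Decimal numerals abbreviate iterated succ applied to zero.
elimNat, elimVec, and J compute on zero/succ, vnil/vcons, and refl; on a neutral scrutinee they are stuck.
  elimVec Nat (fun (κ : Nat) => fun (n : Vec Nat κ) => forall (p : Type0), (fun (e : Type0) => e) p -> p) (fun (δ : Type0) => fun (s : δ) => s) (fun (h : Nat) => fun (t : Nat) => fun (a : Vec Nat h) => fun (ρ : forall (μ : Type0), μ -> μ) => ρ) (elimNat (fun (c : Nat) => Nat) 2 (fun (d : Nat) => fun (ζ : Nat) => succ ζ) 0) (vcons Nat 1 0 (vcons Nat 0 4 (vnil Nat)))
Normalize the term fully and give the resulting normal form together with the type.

reduced normal form:
  fun (κ : Type0) => fun (n : κ) => n
inferred type:
  forall (κ : Type0), κ -> κ


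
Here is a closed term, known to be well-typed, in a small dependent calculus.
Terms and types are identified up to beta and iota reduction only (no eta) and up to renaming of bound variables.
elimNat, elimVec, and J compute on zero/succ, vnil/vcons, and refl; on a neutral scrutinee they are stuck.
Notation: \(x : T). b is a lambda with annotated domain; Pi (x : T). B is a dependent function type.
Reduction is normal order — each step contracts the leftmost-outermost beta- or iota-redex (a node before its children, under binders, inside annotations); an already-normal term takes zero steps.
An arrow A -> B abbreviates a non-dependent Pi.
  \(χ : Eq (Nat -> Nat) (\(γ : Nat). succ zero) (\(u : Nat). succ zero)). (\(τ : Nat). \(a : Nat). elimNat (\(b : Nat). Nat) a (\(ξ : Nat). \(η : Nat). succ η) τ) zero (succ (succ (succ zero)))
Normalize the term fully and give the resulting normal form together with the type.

reduced normal form:
  \(χ : Eq (Nat -> Nat) (\(γ : Nat). succ zero) (\(u : Nat). succ zero)). succ (succ (succ zero))
the term's type:
  Eq (Nat -> Nat) (\(χ : Nat). succ zero) (\(γ : Nat). succ zero) -> Nat
observation: 3 normal-order steps separate the term from its normal form.


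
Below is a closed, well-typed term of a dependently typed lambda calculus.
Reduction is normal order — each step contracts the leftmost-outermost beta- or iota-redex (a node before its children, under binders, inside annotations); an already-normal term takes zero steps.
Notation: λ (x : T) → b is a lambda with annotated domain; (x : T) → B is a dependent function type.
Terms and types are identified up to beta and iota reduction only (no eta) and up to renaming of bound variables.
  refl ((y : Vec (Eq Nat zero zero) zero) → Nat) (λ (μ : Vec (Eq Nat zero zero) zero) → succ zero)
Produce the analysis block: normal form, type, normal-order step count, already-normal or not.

resulting normal form:
  refl ((y : Vec (Eq Nat zero zero) zero) → Nat) (λ (μ : Vec (Eq Nat zero zero) zero) → succ zero)
type:
  Eq ((y : Vec (Eq Nat zero zero) zero) → Nat) (λ (μ : Vec (Eq Nat zero zero) zero) → succ zero) (λ (a : Vec (Eq Nat zero zero) zero) → succ zero)
steps to reach normal form (normal order): 0
term was already normal: yes


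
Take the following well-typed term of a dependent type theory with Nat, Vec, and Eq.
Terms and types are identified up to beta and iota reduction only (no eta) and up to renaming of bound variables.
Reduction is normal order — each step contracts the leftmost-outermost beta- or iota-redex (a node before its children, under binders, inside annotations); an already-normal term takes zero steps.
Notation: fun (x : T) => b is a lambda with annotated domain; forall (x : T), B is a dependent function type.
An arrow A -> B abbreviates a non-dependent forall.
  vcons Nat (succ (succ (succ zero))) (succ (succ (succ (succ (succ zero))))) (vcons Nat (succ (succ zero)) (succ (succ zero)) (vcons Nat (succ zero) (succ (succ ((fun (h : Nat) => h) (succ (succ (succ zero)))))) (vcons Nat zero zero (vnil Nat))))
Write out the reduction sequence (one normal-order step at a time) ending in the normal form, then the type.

reduction (normal order):
  vcons Nat (succ (succ (succ zero))) (succ (succ (succ (succ (succ zero))))) (vcons Nat (succ (succ zero)) (succ (succ zero)) (vcons Nat (succ zero) (succ (succ ((fun (h : Nat) => h) (succ (succ (succ zero)))))) (vcons Nat zero zero (vnil Nat))))
  ~> vcons Nat (succ (succ (succ zero))) (succ (succ (succ (succ (succ zero))))) (vcons Nat (succ (succ zero)) (succ (succ zero)) (vcons Nat (succ zero) (succ (succ (succ (succ (succ zero))))) (vcons Nat zero zero (vnil Nat))))
the term's type:
  Vec Nat (succ (succ (succ (succ zero))))


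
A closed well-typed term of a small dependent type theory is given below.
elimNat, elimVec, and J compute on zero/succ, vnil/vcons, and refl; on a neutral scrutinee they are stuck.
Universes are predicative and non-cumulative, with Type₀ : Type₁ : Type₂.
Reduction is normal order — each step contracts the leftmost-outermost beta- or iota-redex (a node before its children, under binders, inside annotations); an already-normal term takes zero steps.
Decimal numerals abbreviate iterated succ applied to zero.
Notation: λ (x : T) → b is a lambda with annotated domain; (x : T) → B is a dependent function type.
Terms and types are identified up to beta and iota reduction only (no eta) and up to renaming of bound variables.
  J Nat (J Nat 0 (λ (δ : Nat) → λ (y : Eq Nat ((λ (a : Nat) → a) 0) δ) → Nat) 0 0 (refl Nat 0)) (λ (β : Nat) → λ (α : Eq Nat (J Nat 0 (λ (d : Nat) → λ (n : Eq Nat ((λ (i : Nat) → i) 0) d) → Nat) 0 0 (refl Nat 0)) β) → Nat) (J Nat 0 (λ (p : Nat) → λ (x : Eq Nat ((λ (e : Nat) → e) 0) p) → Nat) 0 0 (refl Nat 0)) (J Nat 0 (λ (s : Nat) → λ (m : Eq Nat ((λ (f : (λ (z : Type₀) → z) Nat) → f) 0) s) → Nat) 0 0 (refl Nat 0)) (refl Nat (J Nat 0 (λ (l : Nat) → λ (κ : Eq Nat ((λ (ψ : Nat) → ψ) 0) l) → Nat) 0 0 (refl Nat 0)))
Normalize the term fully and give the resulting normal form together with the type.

reduced normal form:
  0
inferred type:
  Nat
observation: the first redex contracted is a J iota-redex; the normal form is reached in 2 normal-order steps.


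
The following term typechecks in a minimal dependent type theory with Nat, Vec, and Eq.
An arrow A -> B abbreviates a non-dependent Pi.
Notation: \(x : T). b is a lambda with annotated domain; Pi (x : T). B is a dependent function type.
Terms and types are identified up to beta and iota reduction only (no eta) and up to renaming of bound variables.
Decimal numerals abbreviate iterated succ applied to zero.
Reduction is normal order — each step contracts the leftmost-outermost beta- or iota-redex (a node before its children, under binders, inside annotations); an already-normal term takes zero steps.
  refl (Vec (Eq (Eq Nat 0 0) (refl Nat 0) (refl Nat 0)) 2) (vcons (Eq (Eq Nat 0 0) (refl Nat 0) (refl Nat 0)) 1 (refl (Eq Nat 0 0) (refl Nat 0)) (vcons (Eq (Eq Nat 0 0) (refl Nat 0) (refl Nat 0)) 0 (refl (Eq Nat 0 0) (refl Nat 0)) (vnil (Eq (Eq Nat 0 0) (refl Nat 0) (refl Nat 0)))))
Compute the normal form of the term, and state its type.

resulting normal form:
  refl (Vec (Eq (Eq Nat 0 0) (refl Nat 0) (refl Nat 0)) 2) (vcons (Eq (Eq Nat 0 0) (refl Nat 0) (refl Nat 0)) 1 (refl (Eq Nat 0 0) (refl Nat 0)) (vcons (Eq (Eq Nat 0 0) (refl Nat 0) (refl Nat 0)) 0 (refl (Eq Nat 0 0) (refl Nat 0)) (vnil (Eq (Eq Nat 0 0) (refl Nat 0) (refl Nat 0)))))
the term's type:
  Eq (Vec (Eq (Eq Nat 0 0) (refl Nat 0) (refl Nat 0)) 2) (vcons (Eq (Eq Nat 0 0) (refl Nat 0) (refl Nat 0)) 1 (refl (Eq Nat 0 0) (refl Nat 0)) (vcons (Eq (Eq Nat 0 0) (refl Nat 0) (refl Nat 0)) 0 (refl (Eq Nat 0 0) (refl Nat 0)) (vnil (Eq (Eq Nat 0 0) (refl Nat 0) (refl Nat 0))))) (vcons (Eq (Eq Nat 0 0) (refl Nat 0) (refl Nat 0)) 1 (refl (Eq Nat 0 0) (refl Nat 0)) (vcons (Eq (Eq Nat 0 0) (refl Nat 0) (refl Nat 0)) 0 (refl (Eq Nat 0 0) (refl Nat 0)) (vnil (Eq (Eq Nat 0 0) (refl Nat 0) (refl Nat 0)))))
observation: the term is already in normal form.


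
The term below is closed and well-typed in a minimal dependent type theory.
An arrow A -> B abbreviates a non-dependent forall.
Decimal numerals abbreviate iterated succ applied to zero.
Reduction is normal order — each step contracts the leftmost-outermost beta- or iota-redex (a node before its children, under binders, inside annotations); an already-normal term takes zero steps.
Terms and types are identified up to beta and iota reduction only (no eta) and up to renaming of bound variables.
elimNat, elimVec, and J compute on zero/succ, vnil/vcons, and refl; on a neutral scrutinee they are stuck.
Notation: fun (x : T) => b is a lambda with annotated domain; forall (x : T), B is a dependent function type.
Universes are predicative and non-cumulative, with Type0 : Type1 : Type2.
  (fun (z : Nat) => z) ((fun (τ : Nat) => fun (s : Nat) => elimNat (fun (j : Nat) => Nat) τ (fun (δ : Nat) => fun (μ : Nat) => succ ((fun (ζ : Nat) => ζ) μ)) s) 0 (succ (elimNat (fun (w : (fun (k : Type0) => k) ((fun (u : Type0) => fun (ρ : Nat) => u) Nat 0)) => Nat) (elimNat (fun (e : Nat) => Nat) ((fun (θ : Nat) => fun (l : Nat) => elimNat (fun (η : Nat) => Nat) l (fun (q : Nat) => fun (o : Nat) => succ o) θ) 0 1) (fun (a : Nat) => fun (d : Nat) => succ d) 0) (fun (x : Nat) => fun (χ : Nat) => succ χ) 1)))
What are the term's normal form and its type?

resulting normal form:
  3
inferred type:
  Nat


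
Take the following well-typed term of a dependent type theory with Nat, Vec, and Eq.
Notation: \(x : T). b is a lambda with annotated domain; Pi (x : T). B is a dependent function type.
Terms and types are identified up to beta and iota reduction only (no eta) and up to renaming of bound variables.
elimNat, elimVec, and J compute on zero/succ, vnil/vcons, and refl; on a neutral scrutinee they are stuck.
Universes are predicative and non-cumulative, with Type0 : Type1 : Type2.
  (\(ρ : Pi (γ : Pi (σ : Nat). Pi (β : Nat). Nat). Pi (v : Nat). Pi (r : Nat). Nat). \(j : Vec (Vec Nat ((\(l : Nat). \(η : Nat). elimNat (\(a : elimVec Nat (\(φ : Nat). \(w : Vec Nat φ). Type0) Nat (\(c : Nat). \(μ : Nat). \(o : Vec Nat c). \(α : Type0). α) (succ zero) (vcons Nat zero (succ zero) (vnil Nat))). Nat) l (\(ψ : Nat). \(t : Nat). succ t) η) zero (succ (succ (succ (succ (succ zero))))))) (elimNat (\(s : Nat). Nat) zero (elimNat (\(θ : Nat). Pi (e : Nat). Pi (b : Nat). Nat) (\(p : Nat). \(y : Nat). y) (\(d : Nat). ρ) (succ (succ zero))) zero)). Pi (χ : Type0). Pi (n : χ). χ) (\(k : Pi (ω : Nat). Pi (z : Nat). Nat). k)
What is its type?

type:
  Pi (ρ : Vec (Vec Nat (succ (succ (succ (succ (succ zero)))))) zero). Type1


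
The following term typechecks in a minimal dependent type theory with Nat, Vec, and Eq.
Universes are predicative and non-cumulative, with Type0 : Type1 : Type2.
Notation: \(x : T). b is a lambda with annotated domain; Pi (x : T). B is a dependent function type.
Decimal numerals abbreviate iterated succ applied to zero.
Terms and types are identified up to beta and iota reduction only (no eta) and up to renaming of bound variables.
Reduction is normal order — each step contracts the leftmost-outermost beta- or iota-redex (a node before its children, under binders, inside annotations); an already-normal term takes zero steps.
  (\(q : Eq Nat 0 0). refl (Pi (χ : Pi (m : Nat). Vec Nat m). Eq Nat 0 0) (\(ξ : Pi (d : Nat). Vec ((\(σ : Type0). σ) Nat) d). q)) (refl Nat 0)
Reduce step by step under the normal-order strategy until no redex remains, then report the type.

normal-order reduction:
  (\(q : Eq Nat 0 0). refl (Pi (χ : Pi (m : Nat). Vec Nat m). Eq Nat 0 0) (\(ξ : Pi (d : Nat). Vec ((\(σ : Type0). σ) Nat) d). q)) (refl Nat 0)
  ~> refl (Pi (q : Pi (χ : Nat). Vec Nat χ). Eq Nat 0 0) (\(m : Pi (ξ : Nat). Vec ((\(d : Type0). d) Nat) ξ). refl Nat 0)
  ~> refl (Pi (q : Pi (χ : Nat). Vec Nat χ). Eq Nat 0 0) (\(m : Pi (ξ : Nat). Vec Nat ξ). refl Nat 0)
type:
  Eq (Pi (q : Pi (χ : Nat). Vec Nat χ). Eq Nat 0 0) (\(m : Pi (ξ : Nat). Vec Nat ξ). refl Nat 0) (\(d : Pi (σ : Nat). Vec Nat σ). refl Nat 0)


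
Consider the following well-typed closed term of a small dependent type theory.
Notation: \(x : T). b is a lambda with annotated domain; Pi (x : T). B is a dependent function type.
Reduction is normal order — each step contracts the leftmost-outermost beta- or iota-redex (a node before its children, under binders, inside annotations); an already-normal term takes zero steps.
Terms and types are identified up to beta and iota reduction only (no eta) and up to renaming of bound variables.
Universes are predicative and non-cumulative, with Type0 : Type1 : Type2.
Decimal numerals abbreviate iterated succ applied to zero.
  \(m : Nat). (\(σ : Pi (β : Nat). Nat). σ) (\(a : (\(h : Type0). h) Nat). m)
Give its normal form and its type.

normal form:
  \(m : Nat). \(σ : Nat). m
the term's type:
  Pi (m : Nat). Pi (σ : Nat). Nat
observation: the term reaches its normal form after 2 normal-order steps.


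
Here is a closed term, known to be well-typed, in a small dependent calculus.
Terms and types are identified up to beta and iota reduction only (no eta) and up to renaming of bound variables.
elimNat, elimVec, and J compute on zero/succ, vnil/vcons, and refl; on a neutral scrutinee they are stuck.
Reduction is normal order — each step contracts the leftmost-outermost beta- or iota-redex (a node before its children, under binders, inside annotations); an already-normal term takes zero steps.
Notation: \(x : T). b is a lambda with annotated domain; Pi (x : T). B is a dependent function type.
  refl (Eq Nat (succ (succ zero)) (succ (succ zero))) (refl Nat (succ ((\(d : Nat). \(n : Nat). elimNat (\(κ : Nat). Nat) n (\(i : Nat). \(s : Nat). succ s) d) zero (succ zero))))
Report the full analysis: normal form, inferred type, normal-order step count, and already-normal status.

reduced normal form:
  refl (Eq Nat (succ (succ zero)) (succ (succ zero))) (refl Nat (succ (succ zero)))
type:
  Eq (Eq Nat (succ (succ zero)) (succ (succ zero))) (refl Nat (succ (succ zero))) (refl Nat (succ (succ zero)))
reduction steps (normal order): 3
started in normal form: no
first redex: a beta-redex


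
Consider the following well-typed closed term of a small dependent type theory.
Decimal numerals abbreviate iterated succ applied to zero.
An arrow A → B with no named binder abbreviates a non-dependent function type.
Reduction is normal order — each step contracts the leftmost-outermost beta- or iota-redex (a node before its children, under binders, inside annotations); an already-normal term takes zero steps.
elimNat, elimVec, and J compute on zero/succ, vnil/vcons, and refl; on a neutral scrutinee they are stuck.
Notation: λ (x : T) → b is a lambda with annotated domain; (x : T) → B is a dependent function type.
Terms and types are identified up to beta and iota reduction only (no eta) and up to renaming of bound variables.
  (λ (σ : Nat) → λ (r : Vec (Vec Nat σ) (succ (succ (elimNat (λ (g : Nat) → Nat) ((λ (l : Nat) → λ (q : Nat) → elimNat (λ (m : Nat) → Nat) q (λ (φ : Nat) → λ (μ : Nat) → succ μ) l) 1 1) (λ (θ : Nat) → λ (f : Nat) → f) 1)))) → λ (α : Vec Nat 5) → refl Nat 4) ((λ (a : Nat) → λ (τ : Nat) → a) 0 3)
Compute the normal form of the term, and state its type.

reduced normal form:
  λ (σ : Vec (Vec Nat 0) 4) → λ (r : Vec Nat 5) → refl Nat 4
the term's type:
  Vec (Vec Nat 0) 4 → Vec Nat 5 → Eq Nat 4 4
observation: normalization takes exactly 13 steps under the normal-order strategy.


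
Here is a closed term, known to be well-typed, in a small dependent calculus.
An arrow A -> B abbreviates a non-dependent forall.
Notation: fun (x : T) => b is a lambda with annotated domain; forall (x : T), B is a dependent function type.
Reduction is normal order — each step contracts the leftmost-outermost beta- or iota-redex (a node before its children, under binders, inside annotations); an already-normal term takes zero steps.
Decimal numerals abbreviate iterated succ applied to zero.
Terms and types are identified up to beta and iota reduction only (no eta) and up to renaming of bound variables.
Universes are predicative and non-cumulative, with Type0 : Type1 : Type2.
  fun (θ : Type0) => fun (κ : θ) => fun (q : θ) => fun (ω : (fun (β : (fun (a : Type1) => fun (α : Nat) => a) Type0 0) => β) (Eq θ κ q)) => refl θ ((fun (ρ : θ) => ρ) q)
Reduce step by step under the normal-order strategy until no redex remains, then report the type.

reduction (normal order):
  fun (θ : Type0) => fun (κ : θ) => fun (q : θ) => fun (ω : (fun (β : (fun (a : Type1) => fun (α : Nat) => a) Type0 0) => β) (Eq θ κ q)) => refl θ ((fun (ρ : θ) => ρ) q)
  ~> fun (θ : Type0) => fun (κ : θ) => fun (q : θ) => fun (ω : Eq θ κ q) => refl θ ((fun (β : θ) => β) q)
  ~> fun (θ : Type0) => fun (κ : θ) => fun (q : θ) => fun (ω : Eq θ κ q) => refl θ q
inferred type:
  forall (θ : Type0), forall (κ : θ), forall (q : θ), Eq θ κ q -> Eq θ q q


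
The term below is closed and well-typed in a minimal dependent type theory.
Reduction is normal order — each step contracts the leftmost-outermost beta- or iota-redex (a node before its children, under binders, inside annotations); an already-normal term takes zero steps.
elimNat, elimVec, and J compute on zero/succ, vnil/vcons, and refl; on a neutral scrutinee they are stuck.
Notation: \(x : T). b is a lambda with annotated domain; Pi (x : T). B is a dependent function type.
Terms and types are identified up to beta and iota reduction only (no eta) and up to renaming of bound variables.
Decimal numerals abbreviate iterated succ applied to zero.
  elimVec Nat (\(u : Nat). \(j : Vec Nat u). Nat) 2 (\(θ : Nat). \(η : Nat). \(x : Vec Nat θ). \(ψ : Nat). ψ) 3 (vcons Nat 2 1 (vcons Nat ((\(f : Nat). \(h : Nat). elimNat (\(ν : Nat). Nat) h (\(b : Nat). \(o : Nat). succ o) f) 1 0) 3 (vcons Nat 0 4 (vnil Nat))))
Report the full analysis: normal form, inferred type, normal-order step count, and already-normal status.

resulting normal form:
  2
type:
  Nat
normal-order step count: 16
term was already normal: no
first contracted redex: an elimVec iota-redex


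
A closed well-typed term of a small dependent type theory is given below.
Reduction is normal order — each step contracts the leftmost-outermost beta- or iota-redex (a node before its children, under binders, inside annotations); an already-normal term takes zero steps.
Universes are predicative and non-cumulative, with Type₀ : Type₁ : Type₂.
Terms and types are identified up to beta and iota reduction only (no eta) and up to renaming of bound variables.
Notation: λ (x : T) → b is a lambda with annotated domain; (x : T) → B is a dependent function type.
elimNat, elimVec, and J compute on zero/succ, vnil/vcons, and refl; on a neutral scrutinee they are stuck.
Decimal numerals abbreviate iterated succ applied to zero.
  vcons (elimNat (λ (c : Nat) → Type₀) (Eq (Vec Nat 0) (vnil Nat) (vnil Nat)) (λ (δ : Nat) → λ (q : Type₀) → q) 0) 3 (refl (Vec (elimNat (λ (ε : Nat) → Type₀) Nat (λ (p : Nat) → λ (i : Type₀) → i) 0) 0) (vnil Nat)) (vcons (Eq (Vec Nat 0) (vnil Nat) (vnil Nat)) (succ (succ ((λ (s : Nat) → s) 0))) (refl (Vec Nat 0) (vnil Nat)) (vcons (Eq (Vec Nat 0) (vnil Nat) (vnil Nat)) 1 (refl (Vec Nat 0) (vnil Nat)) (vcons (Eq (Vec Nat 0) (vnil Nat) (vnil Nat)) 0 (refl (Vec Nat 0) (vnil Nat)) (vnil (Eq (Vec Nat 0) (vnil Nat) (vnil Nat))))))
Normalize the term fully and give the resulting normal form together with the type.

normal form:
  vcons (Eq (Vec Nat 0) (vnil Nat) (vnil Nat)) 3 (refl (Vec Nat 0) (vnil Nat)) (vcons (Eq (Vec Nat 0) (vnil Nat) (vnil Nat)) 2 (refl (Vec Nat 0) (vnil Nat)) (vcons (Eq (Vec Nat 0) (vnil Nat) (vnil Nat)) 1 (refl (Vec Nat 0) (vnil Nat)) (vcons (Eq (Vec Nat 0) (vnil Nat) (vnil Nat)) 0 (refl (Vec Nat 0) (vnil Nat)) (vnil (Eq (Vec Nat 0) (vnil Nat) (vnil Nat))))))
type:
  Vec (Eq (Vec Nat 0) (vnil Nat) (vnil Nat)) 4


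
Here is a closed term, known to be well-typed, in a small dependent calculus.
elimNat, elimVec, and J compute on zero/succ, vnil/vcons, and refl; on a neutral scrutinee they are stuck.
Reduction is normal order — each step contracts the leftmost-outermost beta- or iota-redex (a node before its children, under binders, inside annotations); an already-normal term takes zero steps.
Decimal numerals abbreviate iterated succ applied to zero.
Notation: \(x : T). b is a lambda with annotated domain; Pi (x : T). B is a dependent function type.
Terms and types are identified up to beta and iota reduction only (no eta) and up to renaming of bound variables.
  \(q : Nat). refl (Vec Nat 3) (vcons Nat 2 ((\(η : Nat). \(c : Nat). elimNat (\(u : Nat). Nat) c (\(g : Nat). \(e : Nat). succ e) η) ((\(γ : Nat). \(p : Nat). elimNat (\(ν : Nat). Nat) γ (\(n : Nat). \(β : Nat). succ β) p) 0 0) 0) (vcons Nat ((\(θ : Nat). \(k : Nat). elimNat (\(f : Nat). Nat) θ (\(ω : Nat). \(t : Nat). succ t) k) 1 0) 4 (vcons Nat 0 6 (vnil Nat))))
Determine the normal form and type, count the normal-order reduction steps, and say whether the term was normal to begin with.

reduced normal form:
  \(q : Nat). refl (Vec Nat 3) (vcons Nat 2 0 (vcons Nat 1 4 (vcons Nat 0 6 (vnil Nat))))
type:
  Pi (q : Nat). Eq (Vec Nat 3) (vcons Nat 2 0 (vcons Nat 1 4 (vcons Nat 0 6 (vnil Nat)))) (vcons Nat 2 0 (vcons Nat 1 4 (vcons Nat 0 6 (vnil Nat))))
steps to reach normal form (normal order): 9
term was already normal: no
first redex: a beta-redex


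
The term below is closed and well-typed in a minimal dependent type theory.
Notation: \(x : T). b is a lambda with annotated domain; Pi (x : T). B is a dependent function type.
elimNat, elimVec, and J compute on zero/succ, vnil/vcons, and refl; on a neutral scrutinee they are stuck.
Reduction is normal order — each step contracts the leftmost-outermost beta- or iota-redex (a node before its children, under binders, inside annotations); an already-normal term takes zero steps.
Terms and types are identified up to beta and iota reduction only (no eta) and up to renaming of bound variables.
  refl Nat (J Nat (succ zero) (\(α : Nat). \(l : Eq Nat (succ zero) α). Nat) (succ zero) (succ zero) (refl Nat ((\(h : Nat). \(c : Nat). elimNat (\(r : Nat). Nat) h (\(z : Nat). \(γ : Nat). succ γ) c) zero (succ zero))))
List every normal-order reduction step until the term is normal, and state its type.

normal-order reduction sequence:
  refl Nat (J Nat (succ zero) (\(α : Nat). \(l : Eq Nat (succ zero) α). Nat) (succ zero) (succ zero) (refl Nat ((\(h : Nat). \(c : Nat). elimNat (\(r : Nat). Nat) h (\(z : Nat). \(γ : Nat). succ γ) c) zero (succ zero))))
  ~> refl Nat (succ zero)
type:
  Eq Nat (succ zero) (succ zero)


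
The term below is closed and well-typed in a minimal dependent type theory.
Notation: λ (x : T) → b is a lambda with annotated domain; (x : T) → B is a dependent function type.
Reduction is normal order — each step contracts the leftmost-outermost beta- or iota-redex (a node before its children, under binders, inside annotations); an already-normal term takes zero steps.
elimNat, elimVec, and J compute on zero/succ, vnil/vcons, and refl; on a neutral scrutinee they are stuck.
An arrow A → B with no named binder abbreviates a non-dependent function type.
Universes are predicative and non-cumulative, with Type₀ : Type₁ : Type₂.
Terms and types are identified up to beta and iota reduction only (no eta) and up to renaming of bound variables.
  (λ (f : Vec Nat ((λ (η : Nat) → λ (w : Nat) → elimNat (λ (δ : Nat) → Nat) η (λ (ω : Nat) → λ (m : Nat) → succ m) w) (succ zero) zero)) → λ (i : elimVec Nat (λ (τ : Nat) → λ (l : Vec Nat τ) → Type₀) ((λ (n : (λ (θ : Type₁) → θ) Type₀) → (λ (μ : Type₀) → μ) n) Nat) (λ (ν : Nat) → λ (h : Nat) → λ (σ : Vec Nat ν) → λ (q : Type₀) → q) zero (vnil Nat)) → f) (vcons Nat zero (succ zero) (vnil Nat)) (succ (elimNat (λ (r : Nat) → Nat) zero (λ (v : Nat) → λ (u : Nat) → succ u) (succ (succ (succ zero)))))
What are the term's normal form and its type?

reduced normal form:
  vcons Nat zero (succ zero) (vnil Nat)
inferred type:
  Vec Nat (succ zero)
observation: the leftmost-outermost redex is a beta-redex, and normalization takes 2 steps.


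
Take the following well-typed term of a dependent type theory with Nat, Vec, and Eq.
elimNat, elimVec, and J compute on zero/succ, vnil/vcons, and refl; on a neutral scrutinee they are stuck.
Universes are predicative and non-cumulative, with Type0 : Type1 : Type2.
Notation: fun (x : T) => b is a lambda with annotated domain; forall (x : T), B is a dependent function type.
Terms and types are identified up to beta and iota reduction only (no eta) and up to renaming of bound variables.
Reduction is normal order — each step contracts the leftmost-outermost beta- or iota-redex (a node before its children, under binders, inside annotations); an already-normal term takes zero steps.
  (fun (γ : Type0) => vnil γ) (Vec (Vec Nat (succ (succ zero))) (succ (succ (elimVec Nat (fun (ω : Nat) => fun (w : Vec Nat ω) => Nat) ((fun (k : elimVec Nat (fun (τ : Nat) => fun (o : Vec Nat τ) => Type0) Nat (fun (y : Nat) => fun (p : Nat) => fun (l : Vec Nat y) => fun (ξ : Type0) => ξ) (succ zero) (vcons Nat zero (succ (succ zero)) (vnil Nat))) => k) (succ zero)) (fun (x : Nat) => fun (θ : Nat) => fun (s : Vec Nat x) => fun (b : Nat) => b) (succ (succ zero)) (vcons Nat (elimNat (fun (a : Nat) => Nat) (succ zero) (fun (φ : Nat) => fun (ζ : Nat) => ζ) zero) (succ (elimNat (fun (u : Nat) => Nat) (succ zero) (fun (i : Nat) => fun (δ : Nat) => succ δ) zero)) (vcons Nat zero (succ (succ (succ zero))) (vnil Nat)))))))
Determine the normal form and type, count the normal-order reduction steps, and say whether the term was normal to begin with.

reduced normal form:
  vnil (Vec (Vec Nat (succ (succ zero))) (succ (succ (succ zero))))
inferred type:
  Vec (Vec (Vec Nat (succ (succ zero))) (succ (succ (succ zero)))) zero
reduction steps (normal order): 13
already normal: no
first redex: a beta-redex


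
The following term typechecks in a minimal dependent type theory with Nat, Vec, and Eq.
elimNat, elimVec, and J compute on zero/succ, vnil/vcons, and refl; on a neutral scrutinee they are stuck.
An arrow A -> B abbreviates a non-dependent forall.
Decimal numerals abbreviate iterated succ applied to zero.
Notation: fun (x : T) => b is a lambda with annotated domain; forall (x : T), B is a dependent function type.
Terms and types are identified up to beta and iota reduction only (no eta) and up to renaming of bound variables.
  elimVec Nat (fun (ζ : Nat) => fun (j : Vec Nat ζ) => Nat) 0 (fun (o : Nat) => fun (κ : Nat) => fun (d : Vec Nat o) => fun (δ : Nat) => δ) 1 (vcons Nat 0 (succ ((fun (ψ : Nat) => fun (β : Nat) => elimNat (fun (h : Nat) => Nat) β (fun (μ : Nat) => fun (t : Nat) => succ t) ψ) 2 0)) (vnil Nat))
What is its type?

the term's type:
  Nat


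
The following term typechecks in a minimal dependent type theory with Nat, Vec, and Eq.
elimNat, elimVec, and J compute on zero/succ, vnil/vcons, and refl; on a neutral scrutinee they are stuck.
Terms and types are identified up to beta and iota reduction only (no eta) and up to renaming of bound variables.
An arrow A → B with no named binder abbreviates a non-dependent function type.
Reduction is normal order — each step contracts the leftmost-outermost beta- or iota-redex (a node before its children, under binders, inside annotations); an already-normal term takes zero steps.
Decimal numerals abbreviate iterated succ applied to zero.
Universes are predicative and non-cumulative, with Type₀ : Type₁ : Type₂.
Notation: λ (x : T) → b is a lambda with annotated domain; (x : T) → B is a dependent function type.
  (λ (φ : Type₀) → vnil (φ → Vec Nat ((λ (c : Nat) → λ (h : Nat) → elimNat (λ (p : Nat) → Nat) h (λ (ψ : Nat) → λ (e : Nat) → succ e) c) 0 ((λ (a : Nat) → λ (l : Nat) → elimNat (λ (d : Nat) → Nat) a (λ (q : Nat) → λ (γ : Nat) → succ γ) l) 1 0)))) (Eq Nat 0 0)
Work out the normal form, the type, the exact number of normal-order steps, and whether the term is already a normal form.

normal form:
  vnil (Eq Nat 0 0 → Vec Nat 1)
inferred type:
  Vec (Eq Nat 0 0 → Vec Nat 1) 0
steps to reach normal form (normal order): 7
already normal: no
first contracted redex: a beta-redex


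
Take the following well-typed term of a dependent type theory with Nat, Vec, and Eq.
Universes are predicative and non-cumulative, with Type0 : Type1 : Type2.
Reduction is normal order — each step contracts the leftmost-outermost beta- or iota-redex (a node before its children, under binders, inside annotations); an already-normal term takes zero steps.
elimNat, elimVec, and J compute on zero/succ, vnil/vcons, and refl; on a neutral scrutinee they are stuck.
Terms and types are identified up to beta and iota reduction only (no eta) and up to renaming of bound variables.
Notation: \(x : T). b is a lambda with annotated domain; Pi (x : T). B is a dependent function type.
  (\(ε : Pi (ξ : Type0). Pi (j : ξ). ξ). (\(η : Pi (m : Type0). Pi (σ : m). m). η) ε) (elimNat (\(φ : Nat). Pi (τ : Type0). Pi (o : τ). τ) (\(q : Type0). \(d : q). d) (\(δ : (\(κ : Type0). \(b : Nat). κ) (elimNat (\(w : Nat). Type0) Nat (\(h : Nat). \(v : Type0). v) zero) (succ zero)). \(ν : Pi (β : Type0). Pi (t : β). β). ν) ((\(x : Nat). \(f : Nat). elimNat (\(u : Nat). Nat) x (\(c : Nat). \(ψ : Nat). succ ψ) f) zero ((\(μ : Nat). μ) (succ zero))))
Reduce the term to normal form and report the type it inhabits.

normal form:
  \(ε : Type0). \(ξ : ε). ξ
the term's type:
  Pi (ε : Type0). Pi (ξ : ε). ε
observation: the first redex contracted is a beta-redex; the normal form is reached in 16 normal-order steps.


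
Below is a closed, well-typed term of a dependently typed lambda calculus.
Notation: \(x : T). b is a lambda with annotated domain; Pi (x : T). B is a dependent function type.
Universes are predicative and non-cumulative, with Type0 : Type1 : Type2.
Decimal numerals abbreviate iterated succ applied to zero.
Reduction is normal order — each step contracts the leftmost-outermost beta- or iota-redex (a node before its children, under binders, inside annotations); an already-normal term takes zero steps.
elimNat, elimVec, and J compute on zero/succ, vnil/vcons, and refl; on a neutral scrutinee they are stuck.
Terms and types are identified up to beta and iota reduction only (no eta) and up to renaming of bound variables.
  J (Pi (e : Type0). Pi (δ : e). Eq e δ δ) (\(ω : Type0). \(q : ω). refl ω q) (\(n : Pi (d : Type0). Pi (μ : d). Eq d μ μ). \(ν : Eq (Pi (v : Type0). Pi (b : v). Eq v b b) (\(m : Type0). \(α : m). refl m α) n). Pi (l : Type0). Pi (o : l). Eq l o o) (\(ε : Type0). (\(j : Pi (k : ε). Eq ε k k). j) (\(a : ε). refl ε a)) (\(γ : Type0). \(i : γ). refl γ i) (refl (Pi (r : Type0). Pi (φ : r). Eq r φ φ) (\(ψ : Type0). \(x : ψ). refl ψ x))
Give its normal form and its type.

normal form:
  \(e : Type0). \(δ : e). refl e δ
inferred type:
  Pi (e : Type0). Pi (δ : e). Eq e δ δ
observation: the term reaches its normal form after 2 normal-order steps.


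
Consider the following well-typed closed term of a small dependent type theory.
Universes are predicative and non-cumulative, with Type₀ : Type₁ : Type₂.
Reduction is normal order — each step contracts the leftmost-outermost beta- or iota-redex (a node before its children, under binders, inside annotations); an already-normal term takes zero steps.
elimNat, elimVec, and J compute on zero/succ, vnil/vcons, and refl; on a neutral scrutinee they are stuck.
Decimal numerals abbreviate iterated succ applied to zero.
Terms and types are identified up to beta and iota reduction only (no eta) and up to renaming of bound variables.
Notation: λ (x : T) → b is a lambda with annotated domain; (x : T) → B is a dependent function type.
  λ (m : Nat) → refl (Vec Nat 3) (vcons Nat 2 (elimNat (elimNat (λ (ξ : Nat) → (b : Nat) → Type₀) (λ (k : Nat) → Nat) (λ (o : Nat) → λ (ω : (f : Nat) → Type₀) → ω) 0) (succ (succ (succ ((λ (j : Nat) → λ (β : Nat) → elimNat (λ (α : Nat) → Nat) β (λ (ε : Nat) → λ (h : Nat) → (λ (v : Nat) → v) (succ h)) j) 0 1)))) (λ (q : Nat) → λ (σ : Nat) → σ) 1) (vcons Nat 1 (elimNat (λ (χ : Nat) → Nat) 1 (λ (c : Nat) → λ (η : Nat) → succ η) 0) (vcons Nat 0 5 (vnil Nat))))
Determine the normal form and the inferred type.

reduced normal form:
  λ (m : Nat) → refl (Vec Nat 3) (vcons Nat 2 4 (vcons Nat 1 1 (vcons Nat 0 5 (vnil Nat))))
type:
  (m : Nat) → Eq (Vec Nat 3) (vcons Nat 2 4 (vcons Nat 1 1 (vcons Nat 0 5 (vnil Nat)))) (vcons Nat 2 4 (vcons Nat 1 1 (vcons Nat 0 5 (vnil Nat))))


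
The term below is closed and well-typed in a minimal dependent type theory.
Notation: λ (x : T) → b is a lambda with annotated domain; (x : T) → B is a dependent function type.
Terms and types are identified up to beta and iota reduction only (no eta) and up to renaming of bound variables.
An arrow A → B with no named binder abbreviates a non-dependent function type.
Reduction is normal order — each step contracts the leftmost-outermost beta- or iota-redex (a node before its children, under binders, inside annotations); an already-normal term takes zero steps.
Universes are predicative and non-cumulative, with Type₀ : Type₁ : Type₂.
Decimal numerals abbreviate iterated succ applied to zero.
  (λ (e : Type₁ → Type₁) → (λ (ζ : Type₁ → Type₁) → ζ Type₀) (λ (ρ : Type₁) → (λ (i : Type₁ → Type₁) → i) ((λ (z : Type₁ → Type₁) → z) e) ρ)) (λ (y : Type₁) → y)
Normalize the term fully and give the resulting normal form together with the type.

resulting normal form:
  Type₀
inferred type:
  Type₁


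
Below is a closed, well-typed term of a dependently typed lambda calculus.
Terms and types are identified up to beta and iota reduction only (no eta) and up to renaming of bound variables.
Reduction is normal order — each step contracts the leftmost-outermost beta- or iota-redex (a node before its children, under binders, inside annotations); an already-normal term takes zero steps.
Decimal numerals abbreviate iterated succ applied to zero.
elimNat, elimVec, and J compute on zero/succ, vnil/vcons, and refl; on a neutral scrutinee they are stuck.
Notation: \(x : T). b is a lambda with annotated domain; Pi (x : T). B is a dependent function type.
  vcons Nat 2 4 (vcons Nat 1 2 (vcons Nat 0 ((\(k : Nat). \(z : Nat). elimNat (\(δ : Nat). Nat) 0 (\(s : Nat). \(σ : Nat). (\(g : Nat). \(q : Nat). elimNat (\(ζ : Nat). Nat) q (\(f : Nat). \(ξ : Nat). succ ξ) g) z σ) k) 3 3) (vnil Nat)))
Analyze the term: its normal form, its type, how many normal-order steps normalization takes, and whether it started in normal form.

resulting normal form:
  vcons Nat 2 4 (vcons Nat 1 2 (vcons Nat 0 9 (vnil Nat)))
the term's type:
  Vec Nat 3
steps to reach normal form (normal order): 48
term was already normal: no
first redex: a beta-redex


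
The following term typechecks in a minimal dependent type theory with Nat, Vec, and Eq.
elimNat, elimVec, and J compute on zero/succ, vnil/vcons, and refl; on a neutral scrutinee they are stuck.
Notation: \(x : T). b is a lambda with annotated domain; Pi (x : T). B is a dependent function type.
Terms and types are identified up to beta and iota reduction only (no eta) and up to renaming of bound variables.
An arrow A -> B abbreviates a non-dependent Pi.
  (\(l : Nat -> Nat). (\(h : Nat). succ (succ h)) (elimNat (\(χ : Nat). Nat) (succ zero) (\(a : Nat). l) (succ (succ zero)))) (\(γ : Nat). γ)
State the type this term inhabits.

the term's type:
  Nat


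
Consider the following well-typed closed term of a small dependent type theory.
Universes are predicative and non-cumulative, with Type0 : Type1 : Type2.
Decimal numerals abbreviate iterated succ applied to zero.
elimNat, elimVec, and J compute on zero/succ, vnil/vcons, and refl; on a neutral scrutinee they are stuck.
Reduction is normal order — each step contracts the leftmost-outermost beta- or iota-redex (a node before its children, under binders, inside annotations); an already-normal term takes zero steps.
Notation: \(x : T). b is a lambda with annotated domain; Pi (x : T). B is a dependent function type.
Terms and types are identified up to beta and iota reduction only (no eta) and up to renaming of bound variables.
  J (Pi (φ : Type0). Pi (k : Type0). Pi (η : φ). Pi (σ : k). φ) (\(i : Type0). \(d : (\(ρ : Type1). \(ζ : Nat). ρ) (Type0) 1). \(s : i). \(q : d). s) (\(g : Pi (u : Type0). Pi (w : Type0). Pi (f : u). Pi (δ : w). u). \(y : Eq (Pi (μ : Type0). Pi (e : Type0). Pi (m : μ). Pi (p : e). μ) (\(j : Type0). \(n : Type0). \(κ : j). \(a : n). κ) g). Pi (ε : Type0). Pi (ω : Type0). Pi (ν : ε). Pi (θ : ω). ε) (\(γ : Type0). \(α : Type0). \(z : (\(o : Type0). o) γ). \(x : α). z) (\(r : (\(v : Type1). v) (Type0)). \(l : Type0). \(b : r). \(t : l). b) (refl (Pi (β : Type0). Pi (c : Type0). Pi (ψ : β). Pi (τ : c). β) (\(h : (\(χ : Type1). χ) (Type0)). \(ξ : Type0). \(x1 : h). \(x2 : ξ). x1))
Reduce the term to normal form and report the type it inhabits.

resulting normal form:
  \(φ : Type0). \(k : Type0). \(η : φ). \(σ : k). η
inferred type:
  Pi (φ : Type0). Pi (k : Type0). Pi (η : φ). Pi (σ : k). φ
observation: contracting a J iota-redex first, the term normalizes in 2 steps.
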